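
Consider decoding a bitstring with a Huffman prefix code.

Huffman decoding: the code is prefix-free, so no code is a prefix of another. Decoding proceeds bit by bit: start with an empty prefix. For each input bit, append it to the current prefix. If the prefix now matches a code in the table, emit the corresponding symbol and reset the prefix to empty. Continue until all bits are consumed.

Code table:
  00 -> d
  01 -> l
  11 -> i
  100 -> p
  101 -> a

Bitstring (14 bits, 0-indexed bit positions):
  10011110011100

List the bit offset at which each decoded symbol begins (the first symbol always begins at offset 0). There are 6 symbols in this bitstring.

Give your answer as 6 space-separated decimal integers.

Bit 0: prefix='1' (no match yet)
Bit 1: prefix='10' (no match yet)
Bit 2: prefix='100' -> emit 'p', reset
Bit 3: prefix='1' (no match yet)
Bit 4: prefix='11' -> emit 'i', reset
Bit 5: prefix='1' (no match yet)
Bit 6: prefix='11' -> emit 'i', reset
Bit 7: prefix='0' (no match yet)
Bit 8: prefix='00' -> emit 'd', reset
Bit 9: prefix='1' (no match yet)
Bit 10: prefix='11' -> emit 'i', reset
Bit 11: prefix='1' (no match yet)
Bit 12: prefix='10' (no match yet)
Bit 13: prefix='100' -> emit 'p', reset

Answer: 0 3 5 7 9 11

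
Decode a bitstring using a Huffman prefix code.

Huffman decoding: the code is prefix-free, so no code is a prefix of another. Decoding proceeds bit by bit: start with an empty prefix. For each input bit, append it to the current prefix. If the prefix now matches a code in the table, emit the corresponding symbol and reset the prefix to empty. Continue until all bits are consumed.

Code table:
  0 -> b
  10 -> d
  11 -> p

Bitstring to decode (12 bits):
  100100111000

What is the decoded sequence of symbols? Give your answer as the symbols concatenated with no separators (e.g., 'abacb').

Answer: dbdbpdbb

Derivation:
Bit 0: prefix='1' (no match yet)
Bit 1: prefix='10' -> emit 'd', reset
Bit 2: prefix='0' -> emit 'b', reset
Bit 3: prefix='1' (no match yet)
Bit 4: prefix='10' -> emit 'd', reset
Bit 5: prefix='0' -> emit 'b', reset
Bit 6: prefix='1' (no match yet)
Bit 7: prefix='11' -> emit 'p', reset
Bit 8: prefix='1' (no match yet)
Bit 9: prefix='10' -> emit 'd', reset
Bit 10: prefix='0' -> emit 'b', reset
Bit 11: prefix='0' -> emit 'b', reset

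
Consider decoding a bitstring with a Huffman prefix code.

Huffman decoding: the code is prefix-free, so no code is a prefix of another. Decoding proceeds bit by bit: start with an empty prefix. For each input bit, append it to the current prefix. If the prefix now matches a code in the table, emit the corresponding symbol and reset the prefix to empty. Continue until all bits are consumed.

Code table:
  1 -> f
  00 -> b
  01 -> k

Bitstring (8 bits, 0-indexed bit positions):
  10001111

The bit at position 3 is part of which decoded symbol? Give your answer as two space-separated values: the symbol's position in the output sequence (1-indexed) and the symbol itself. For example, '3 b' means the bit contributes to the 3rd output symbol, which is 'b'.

Bit 0: prefix='1' -> emit 'f', reset
Bit 1: prefix='0' (no match yet)
Bit 2: prefix='00' -> emit 'b', reset
Bit 3: prefix='0' (no match yet)
Bit 4: prefix='01' -> emit 'k', reset
Bit 5: prefix='1' -> emit 'f', reset
Bit 6: prefix='1' -> emit 'f', reset
Bit 7: prefix='1' -> emit 'f', reset

Answer: 3 k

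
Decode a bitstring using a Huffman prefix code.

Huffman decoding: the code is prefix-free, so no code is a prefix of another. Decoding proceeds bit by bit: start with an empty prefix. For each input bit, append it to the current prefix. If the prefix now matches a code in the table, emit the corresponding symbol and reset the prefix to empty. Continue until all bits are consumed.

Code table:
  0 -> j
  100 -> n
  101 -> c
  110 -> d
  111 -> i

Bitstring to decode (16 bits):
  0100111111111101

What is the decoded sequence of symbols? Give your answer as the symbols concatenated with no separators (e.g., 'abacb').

Answer: jniiic

Derivation:
Bit 0: prefix='0' -> emit 'j', reset
Bit 1: prefix='1' (no match yet)
Bit 2: prefix='10' (no match yet)
Bit 3: prefix='100' -> emit 'n', reset
Bit 4: prefix='1' (no match yet)
Bit 5: prefix='11' (no match yet)
Bit 6: prefix='111' -> emit 'i', reset
Bit 7: prefix='1' (no match yet)
Bit 8: prefix='11' (no match yet)
Bit 9: prefix='111' -> emit 'i', reset
Bit 10: prefix='1' (no match yet)
Bit 11: prefix='11' (no match yet)
Bit 12: prefix='111' -> emit 'i', reset
Bit 13: prefix='1' (no match yet)
Bit 14: prefix='10' (no match yet)
Bit 15: prefix='101' -> emit 'c', reset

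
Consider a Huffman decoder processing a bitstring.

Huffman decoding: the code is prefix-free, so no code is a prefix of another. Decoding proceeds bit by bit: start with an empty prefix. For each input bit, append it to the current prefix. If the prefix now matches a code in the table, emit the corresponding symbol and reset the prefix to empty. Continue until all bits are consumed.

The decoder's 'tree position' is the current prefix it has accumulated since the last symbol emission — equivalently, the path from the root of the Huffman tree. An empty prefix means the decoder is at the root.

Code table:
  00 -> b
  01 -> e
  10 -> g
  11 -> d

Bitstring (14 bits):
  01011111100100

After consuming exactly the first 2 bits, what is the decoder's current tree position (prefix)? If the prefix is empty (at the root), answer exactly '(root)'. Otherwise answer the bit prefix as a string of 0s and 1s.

Answer: (root)

Derivation:
Bit 0: prefix='0' (no match yet)
Bit 1: prefix='01' -> emit 'e', reset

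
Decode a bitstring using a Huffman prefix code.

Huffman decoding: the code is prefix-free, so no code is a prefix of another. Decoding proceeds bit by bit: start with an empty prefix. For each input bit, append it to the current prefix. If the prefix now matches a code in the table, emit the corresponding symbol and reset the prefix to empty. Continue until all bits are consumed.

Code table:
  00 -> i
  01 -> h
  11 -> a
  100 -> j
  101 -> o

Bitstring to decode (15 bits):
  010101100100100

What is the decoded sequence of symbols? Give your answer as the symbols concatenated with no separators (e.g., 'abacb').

Bit 0: prefix='0' (no match yet)
Bit 1: prefix='01' -> emit 'h', reset
Bit 2: prefix='0' (no match yet)
Bit 3: prefix='01' -> emit 'h', reset
Bit 4: prefix='0' (no match yet)
Bit 5: prefix='01' -> emit 'h', reset
Bit 6: prefix='1' (no match yet)
Bit 7: prefix='10' (no match yet)
Bit 8: prefix='100' -> emit 'j', reset
Bit 9: prefix='1' (no match yet)
Bit 10: prefix='10' (no match yet)
Bit 11: prefix='100' -> emit 'j', reset
Bit 12: prefix='1' (no match yet)
Bit 13: prefix='10' (no match yet)
Bit 14: prefix='100' -> emit 'j', reset

Answer: hhhjjj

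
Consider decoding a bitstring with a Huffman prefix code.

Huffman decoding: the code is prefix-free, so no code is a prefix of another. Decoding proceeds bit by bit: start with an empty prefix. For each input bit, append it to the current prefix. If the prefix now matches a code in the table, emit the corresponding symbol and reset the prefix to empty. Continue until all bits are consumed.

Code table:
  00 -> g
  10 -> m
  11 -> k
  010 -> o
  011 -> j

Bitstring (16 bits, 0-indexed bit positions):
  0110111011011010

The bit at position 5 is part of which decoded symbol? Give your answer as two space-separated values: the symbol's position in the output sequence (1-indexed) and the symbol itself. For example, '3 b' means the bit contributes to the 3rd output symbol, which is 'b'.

Bit 0: prefix='0' (no match yet)
Bit 1: prefix='01' (no match yet)
Bit 2: prefix='011' -> emit 'j', reset
Bit 3: prefix='0' (no match yet)
Bit 4: prefix='01' (no match yet)
Bit 5: prefix='011' -> emit 'j', reset
Bit 6: prefix='1' (no match yet)
Bit 7: prefix='10' -> emit 'm', reset
Bit 8: prefix='1' (no match yet)
Bit 9: prefix='11' -> emit 'k', reset

Answer: 2 j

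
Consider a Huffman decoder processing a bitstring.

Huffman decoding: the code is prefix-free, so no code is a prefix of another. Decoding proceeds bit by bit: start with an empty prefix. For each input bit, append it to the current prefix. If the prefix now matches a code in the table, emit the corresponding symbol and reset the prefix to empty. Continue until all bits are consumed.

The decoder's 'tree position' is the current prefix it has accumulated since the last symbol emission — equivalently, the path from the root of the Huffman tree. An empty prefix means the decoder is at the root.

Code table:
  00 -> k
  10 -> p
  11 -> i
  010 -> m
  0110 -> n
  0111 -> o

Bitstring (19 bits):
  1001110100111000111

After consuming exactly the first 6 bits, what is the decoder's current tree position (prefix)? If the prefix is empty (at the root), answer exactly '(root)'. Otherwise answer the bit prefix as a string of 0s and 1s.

Answer: (root)

Derivation:
Bit 0: prefix='1' (no match yet)
Bit 1: prefix='10' -> emit 'p', reset
Bit 2: prefix='0' (no match yet)
Bit 3: prefix='01' (no match yet)
Bit 4: prefix='011' (no match yet)
Bit 5: prefix='0111' -> emit 'o', reset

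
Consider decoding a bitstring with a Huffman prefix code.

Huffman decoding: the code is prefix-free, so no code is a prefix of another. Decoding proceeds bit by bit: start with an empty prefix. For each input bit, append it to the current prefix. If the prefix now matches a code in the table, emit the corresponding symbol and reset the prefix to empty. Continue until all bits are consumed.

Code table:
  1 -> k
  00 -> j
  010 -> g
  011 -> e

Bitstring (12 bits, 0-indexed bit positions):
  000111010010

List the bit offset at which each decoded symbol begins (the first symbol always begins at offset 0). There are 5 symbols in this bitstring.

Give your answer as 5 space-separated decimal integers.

Answer: 0 2 5 6 9

Derivation:
Bit 0: prefix='0' (no match yet)
Bit 1: prefix='00' -> emit 'j', reset
Bit 2: prefix='0' (no match yet)
Bit 3: prefix='01' (no match yet)
Bit 4: prefix='011' -> emit 'e', reset
Bit 5: prefix='1' -> emit 'k', reset
Bit 6: prefix='0' (no match yet)
Bit 7: prefix='01' (no match yet)
Bit 8: prefix='010' -> emit 'g', reset
Bit 9: prefix='0' (no match yet)
Bit 10: prefix='01' (no match yet)
Bit 11: prefix='010' -> emit 'g', reset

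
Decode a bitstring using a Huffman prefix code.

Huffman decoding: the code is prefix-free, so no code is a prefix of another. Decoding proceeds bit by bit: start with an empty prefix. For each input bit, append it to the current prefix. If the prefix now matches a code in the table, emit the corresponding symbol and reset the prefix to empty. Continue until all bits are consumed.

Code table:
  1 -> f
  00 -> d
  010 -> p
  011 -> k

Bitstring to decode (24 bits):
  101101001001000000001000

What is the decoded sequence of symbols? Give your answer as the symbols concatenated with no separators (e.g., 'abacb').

Bit 0: prefix='1' -> emit 'f', reset
Bit 1: prefix='0' (no match yet)
Bit 2: prefix='01' (no match yet)
Bit 3: prefix='011' -> emit 'k', reset
Bit 4: prefix='0' (no match yet)
Bit 5: prefix='01' (no match yet)
Bit 6: prefix='010' -> emit 'p', reset
Bit 7: prefix='0' (no match yet)
Bit 8: prefix='01' (no match yet)
Bit 9: prefix='010' -> emit 'p', reset
Bit 10: prefix='0' (no match yet)
Bit 11: prefix='01' (no match yet)
Bit 12: prefix='010' -> emit 'p', reset
Bit 13: prefix='0' (no match yet)
Bit 14: prefix='00' -> emit 'd', reset
Bit 15: prefix='0' (no match yet)
Bit 16: prefix='00' -> emit 'd', reset
Bit 17: prefix='0' (no match yet)
Bit 18: prefix='00' -> emit 'd', reset
Bit 19: prefix='0' (no match yet)
Bit 20: prefix='01' (no match yet)
Bit 21: prefix='010' -> emit 'p', reset
Bit 22: prefix='0' (no match yet)
Bit 23: prefix='00' -> emit 'd', reset

Answer: fkpppdddpd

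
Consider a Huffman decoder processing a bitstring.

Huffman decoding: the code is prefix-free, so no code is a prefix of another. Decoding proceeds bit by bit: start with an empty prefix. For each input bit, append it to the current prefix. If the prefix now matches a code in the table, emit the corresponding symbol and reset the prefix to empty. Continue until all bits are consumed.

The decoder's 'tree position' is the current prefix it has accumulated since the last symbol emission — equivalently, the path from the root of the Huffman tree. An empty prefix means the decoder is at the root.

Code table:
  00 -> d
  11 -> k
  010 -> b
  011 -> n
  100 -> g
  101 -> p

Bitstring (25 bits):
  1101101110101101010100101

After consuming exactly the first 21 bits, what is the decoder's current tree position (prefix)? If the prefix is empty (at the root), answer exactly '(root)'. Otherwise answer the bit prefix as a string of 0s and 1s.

Answer: 0

Derivation:
Bit 0: prefix='1' (no match yet)
Bit 1: prefix='11' -> emit 'k', reset
Bit 2: prefix='0' (no match yet)
Bit 3: prefix='01' (no match yet)
Bit 4: prefix='011' -> emit 'n', reset
Bit 5: prefix='0' (no match yet)
Bit 6: prefix='01' (no match yet)
Bit 7: prefix='011' -> emit 'n', reset
Bit 8: prefix='1' (no match yet)
Bit 9: prefix='10' (no match yet)
Bit 10: prefix='101' -> emit 'p', reset
Bit 11: prefix='0' (no match yet)
Bit 12: prefix='01' (no match yet)
Bit 13: prefix='011' -> emit 'n', reset
Bit 14: prefix='0' (no match yet)
Bit 15: prefix='01' (no match yet)
Bit 16: prefix='010' -> emit 'b', reset
Bit 17: prefix='1' (no match yet)
Bit 18: prefix='10' (no match yet)
Bit 19: prefix='101' -> emit 'p', reset
Bit 20: prefix='0' (no match yet)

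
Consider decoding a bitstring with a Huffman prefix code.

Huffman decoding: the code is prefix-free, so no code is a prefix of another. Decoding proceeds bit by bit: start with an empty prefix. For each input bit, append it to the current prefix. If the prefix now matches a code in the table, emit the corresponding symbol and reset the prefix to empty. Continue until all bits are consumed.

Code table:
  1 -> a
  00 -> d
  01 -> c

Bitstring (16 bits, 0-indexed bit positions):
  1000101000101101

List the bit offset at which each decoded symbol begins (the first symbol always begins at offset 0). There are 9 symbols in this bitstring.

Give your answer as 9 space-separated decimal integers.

Bit 0: prefix='1' -> emit 'a', reset
Bit 1: prefix='0' (no match yet)
Bit 2: prefix='00' -> emit 'd', reset
Bit 3: prefix='0' (no match yet)
Bit 4: prefix='01' -> emit 'c', reset
Bit 5: prefix='0' (no match yet)
Bit 6: prefix='01' -> emit 'c', reset
Bit 7: prefix='0' (no match yet)
Bit 8: prefix='00' -> emit 'd', reset
Bit 9: prefix='0' (no match yet)
Bit 10: prefix='01' -> emit 'c', reset
Bit 11: prefix='0' (no match yet)
Bit 12: prefix='01' -> emit 'c', reset
Bit 13: prefix='1' -> emit 'a', reset
Bit 14: prefix='0' (no match yet)
Bit 15: prefix='01' -> emit 'c', reset

Answer: 0 1 3 5 7 9 11 13 14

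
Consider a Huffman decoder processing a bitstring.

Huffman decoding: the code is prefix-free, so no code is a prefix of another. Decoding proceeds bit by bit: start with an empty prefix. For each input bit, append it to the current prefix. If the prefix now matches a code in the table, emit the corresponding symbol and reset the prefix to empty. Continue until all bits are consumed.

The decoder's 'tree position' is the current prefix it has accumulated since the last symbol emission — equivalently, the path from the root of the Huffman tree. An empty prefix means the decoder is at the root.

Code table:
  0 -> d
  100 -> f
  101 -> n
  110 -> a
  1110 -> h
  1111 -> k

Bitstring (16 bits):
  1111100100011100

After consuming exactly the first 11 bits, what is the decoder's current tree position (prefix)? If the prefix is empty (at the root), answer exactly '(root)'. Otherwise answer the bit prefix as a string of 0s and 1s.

Bit 0: prefix='1' (no match yet)
Bit 1: prefix='11' (no match yet)
Bit 2: prefix='111' (no match yet)
Bit 3: prefix='1111' -> emit 'k', reset
Bit 4: prefix='1' (no match yet)
Bit 5: prefix='10' (no match yet)
Bit 6: prefix='100' -> emit 'f', reset
Bit 7: prefix='1' (no match yet)
Bit 8: prefix='10' (no match yet)
Bit 9: prefix='100' -> emit 'f', reset
Bit 10: prefix='0' -> emit 'd', reset

Answer: (root)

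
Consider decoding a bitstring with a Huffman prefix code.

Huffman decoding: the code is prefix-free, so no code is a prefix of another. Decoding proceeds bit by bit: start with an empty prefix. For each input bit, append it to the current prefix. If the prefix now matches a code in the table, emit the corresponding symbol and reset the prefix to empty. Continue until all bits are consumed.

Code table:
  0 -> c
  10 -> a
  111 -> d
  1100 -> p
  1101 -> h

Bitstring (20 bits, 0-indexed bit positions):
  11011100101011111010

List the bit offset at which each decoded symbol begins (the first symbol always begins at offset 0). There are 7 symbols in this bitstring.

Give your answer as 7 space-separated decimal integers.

Bit 0: prefix='1' (no match yet)
Bit 1: prefix='11' (no match yet)
Bit 2: prefix='110' (no match yet)
Bit 3: prefix='1101' -> emit 'h', reset
Bit 4: prefix='1' (no match yet)
Bit 5: prefix='11' (no match yet)
Bit 6: prefix='110' (no match yet)
Bit 7: prefix='1100' -> emit 'p', reset
Bit 8: prefix='1' (no match yet)
Bit 9: prefix='10' -> emit 'a', reset
Bit 10: prefix='1' (no match yet)
Bit 11: prefix='10' -> emit 'a', reset
Bit 12: prefix='1' (no match yet)
Bit 13: prefix='11' (no match yet)
Bit 14: prefix='111' -> emit 'd', reset
Bit 15: prefix='1' (no match yet)
Bit 16: prefix='11' (no match yet)
Bit 17: prefix='110' (no match yet)
Bit 18: prefix='1101' -> emit 'h', reset
Bit 19: prefix='0' -> emit 'c', reset

Answer: 0 4 8 10 12 15 19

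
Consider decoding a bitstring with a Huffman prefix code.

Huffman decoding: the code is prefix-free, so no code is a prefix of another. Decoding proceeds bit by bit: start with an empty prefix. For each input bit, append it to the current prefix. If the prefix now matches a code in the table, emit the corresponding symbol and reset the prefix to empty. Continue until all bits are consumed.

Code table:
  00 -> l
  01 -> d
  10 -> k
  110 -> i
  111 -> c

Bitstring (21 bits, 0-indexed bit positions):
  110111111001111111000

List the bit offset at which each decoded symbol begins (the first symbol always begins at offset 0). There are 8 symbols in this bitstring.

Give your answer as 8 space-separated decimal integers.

Bit 0: prefix='1' (no match yet)
Bit 1: prefix='11' (no match yet)
Bit 2: prefix='110' -> emit 'i', reset
Bit 3: prefix='1' (no match yet)
Bit 4: prefix='11' (no match yet)
Bit 5: prefix='111' -> emit 'c', reset
Bit 6: prefix='1' (no match yet)
Bit 7: prefix='11' (no match yet)
Bit 8: prefix='111' -> emit 'c', reset
Bit 9: prefix='0' (no match yet)
Bit 10: prefix='00' -> emit 'l', reset
Bit 11: prefix='1' (no match yet)
Bit 12: prefix='11' (no match yet)
Bit 13: prefix='111' -> emit 'c', reset
Bit 14: prefix='1' (no match yet)
Bit 15: prefix='11' (no match yet)
Bit 16: prefix='111' -> emit 'c', reset
Bit 17: prefix='1' (no match yet)
Bit 18: prefix='10' -> emit 'k', reset
Bit 19: prefix='0' (no match yet)
Bit 20: prefix='00' -> emit 'l', reset

Answer: 0 3 6 9 11 14 17 19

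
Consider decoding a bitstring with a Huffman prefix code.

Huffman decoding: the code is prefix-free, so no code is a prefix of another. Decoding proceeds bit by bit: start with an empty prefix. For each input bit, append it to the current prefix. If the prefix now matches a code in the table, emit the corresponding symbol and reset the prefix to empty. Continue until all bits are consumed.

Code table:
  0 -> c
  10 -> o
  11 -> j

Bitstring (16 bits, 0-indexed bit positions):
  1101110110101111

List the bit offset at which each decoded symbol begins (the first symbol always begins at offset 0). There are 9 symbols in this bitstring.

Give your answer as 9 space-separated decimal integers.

Answer: 0 2 3 5 7 9 10 12 14

Derivation:
Bit 0: prefix='1' (no match yet)
Bit 1: prefix='11' -> emit 'j', reset
Bit 2: prefix='0' -> emit 'c', reset
Bit 3: prefix='1' (no match yet)
Bit 4: prefix='11' -> emit 'j', reset
Bit 5: prefix='1' (no match yet)
Bit 6: prefix='10' -> emit 'o', reset
Bit 7: prefix='1' (no match yet)
Bit 8: prefix='11' -> emit 'j', reset
Bit 9: prefix='0' -> emit 'c', reset
Bit 10: prefix='1' (no match yet)
Bit 11: prefix='10' -> emit 'o', reset
Bit 12: prefix='1' (no match yet)
Bit 13: prefix='11' -> emit 'j', reset
Bit 14: prefix='1' (no match yet)
Bit 15: prefix='11' -> emit 'j', reset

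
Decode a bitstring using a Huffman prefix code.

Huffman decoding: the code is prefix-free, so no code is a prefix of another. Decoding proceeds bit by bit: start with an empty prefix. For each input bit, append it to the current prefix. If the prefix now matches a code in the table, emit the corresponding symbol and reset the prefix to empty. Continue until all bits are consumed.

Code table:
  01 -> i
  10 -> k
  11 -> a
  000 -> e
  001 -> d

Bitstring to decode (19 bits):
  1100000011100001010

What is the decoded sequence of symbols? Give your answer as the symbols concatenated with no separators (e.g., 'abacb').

Bit 0: prefix='1' (no match yet)
Bit 1: prefix='11' -> emit 'a', reset
Bit 2: prefix='0' (no match yet)
Bit 3: prefix='00' (no match yet)
Bit 4: prefix='000' -> emit 'e', reset
Bit 5: prefix='0' (no match yet)
Bit 6: prefix='00' (no match yet)
Bit 7: prefix='000' -> emit 'e', reset
Bit 8: prefix='1' (no match yet)
Bit 9: prefix='11' -> emit 'a', reset
Bit 10: prefix='1' (no match yet)
Bit 11: prefix='10' -> emit 'k', reset
Bit 12: prefix='0' (no match yet)
Bit 13: prefix='00' (no match yet)
Bit 14: prefix='000' -> emit 'e', reset
Bit 15: prefix='1' (no match yet)
Bit 16: prefix='10' -> emit 'k', reset
Bit 17: prefix='1' (no match yet)
Bit 18: prefix='10' -> emit 'k', reset

Answer: aeeakekk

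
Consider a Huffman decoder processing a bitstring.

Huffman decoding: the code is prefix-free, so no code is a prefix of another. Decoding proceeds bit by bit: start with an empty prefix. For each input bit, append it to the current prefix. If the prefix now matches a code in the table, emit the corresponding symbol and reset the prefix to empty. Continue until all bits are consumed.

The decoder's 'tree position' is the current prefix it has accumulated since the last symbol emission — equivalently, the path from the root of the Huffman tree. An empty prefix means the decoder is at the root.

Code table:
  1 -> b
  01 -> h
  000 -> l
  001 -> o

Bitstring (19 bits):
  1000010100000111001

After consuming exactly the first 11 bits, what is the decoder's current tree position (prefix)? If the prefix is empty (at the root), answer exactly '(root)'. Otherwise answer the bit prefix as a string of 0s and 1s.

Bit 0: prefix='1' -> emit 'b', reset
Bit 1: prefix='0' (no match yet)
Bit 2: prefix='00' (no match yet)
Bit 3: prefix='000' -> emit 'l', reset
Bit 4: prefix='0' (no match yet)
Bit 5: prefix='01' -> emit 'h', reset
Bit 6: prefix='0' (no match yet)
Bit 7: prefix='01' -> emit 'h', reset
Bit 8: prefix='0' (no match yet)
Bit 9: prefix='00' (no match yet)
Bit 10: prefix='000' -> emit 'l', reset

Answer: (root)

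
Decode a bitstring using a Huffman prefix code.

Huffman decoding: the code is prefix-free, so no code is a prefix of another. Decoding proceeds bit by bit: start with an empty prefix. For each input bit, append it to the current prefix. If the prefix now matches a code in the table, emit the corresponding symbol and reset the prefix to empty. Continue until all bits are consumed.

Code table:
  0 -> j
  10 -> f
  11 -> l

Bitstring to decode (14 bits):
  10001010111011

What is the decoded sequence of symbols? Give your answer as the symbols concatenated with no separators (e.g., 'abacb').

Answer: fjjfflfl

Derivation:
Bit 0: prefix='1' (no match yet)
Bit 1: prefix='10' -> emit 'f', reset
Bit 2: prefix='0' -> emit 'j', reset
Bit 3: prefix='0' -> emit 'j', reset
Bit 4: prefix='1' (no match yet)
Bit 5: prefix='10' -> emit 'f', reset
Bit 6: prefix='1' (no match yet)
Bit 7: prefix='10' -> emit 'f', reset
Bit 8: prefix='1' (no match yet)
Bit 9: prefix='11' -> emit 'l', reset
Bit 10: prefix='1' (no match yet)
Bit 11: prefix='10' -> emit 'f', reset
Bit 12: prefix='1' (no match yet)
Bit 13: prefix='11' -> emit 'l', reset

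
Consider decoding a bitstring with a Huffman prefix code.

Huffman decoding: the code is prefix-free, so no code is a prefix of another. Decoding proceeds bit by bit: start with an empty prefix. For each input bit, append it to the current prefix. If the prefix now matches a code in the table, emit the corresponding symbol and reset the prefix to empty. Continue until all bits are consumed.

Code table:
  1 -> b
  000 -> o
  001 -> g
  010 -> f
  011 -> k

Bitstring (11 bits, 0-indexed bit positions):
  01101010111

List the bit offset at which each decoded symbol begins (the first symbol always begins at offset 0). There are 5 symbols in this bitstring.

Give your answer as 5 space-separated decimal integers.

Bit 0: prefix='0' (no match yet)
Bit 1: prefix='01' (no match yet)
Bit 2: prefix='011' -> emit 'k', reset
Bit 3: prefix='0' (no match yet)
Bit 4: prefix='01' (no match yet)
Bit 5: prefix='010' -> emit 'f', reset
Bit 6: prefix='1' -> emit 'b', reset
Bit 7: prefix='0' (no match yet)
Bit 8: prefix='01' (no match yet)
Bit 9: prefix='011' -> emit 'k', reset
Bit 10: prefix='1' -> emit 'b', reset

Answer: 0 3 6 7 10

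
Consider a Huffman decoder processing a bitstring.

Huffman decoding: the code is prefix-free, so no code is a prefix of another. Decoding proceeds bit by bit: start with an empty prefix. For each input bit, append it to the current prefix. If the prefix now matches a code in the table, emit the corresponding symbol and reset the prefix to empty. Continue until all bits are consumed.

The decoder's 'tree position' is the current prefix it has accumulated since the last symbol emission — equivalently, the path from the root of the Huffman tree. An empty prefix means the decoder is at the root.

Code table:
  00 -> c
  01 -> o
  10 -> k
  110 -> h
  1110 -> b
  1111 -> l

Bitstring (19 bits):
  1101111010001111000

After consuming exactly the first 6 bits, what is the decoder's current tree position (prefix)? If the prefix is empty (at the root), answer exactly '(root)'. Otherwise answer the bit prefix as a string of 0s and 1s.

Answer: 111

Derivation:
Bit 0: prefix='1' (no match yet)
Bit 1: prefix='11' (no match yet)
Bit 2: prefix='110' -> emit 'h', reset
Bit 3: prefix='1' (no match yet)
Bit 4: prefix='11' (no match yet)
Bit 5: prefix='111' (no match yet)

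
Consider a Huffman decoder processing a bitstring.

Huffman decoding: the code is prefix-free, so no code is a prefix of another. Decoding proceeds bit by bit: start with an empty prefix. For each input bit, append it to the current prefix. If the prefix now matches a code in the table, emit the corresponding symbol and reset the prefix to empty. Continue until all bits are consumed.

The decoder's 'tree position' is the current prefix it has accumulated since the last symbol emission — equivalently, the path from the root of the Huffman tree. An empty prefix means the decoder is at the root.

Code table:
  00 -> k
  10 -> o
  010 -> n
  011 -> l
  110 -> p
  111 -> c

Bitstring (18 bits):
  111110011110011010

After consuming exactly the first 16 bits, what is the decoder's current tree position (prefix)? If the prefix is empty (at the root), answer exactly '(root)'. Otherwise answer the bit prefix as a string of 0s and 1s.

Answer: 0

Derivation:
Bit 0: prefix='1' (no match yet)
Bit 1: prefix='11' (no match yet)
Bit 2: prefix='111' -> emit 'c', reset
Bit 3: prefix='1' (no match yet)
Bit 4: prefix='11' (no match yet)
Bit 5: prefix='110' -> emit 'p', reset
Bit 6: prefix='0' (no match yet)
Bit 7: prefix='01' (no match yet)
Bit 8: prefix='011' -> emit 'l', reset
Bit 9: prefix='1' (no match yet)
Bit 10: prefix='11' (no match yet)
Bit 11: prefix='110' -> emit 'p', reset
Bit 12: prefix='0' (no match yet)
Bit 13: prefix='01' (no match yet)
Bit 14: prefix='011' -> emit 'l', reset
Bit 15: prefix='0' (no match yet)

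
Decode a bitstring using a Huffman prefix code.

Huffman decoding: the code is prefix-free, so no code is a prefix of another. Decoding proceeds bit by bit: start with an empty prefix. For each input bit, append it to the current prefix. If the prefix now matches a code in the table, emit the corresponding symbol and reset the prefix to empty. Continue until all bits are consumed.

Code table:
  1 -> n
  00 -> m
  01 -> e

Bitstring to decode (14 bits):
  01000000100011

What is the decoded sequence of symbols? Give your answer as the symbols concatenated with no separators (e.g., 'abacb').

Bit 0: prefix='0' (no match yet)
Bit 1: prefix='01' -> emit 'e', reset
Bit 2: prefix='0' (no match yet)
Bit 3: prefix='00' -> emit 'm', reset
Bit 4: prefix='0' (no match yet)
Bit 5: prefix='00' -> emit 'm', reset
Bit 6: prefix='0' (no match yet)
Bit 7: prefix='00' -> emit 'm', reset
Bit 8: prefix='1' -> emit 'n', reset
Bit 9: prefix='0' (no match yet)
Bit 10: prefix='00' -> emit 'm', reset
Bit 11: prefix='0' (no match yet)
Bit 12: prefix='01' -> emit 'e', reset
Bit 13: prefix='1' -> emit 'n', reset

Answer: emmmnmen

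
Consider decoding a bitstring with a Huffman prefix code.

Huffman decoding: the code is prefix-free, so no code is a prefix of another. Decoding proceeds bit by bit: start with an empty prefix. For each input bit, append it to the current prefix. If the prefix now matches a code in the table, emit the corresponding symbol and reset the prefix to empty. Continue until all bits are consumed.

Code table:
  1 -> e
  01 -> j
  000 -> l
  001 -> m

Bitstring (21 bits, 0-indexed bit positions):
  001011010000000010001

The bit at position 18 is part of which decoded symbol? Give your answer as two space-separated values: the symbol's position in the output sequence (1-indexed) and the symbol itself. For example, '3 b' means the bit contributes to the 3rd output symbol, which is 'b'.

Bit 0: prefix='0' (no match yet)
Bit 1: prefix='00' (no match yet)
Bit 2: prefix='001' -> emit 'm', reset
Bit 3: prefix='0' (no match yet)
Bit 4: prefix='01' -> emit 'j', reset
Bit 5: prefix='1' -> emit 'e', reset
Bit 6: prefix='0' (no match yet)
Bit 7: prefix='01' -> emit 'j', reset
Bit 8: prefix='0' (no match yet)
Bit 9: prefix='00' (no match yet)
Bit 10: prefix='000' -> emit 'l', reset
Bit 11: prefix='0' (no match yet)
Bit 12: prefix='00' (no match yet)
Bit 13: prefix='000' -> emit 'l', reset
Bit 14: prefix='0' (no match yet)
Bit 15: prefix='00' (no match yet)
Bit 16: prefix='001' -> emit 'm', reset
Bit 17: prefix='0' (no match yet)
Bit 18: prefix='00' (no match yet)
Bit 19: prefix='000' -> emit 'l', reset
Bit 20: prefix='1' -> emit 'e', reset

Answer: 8 l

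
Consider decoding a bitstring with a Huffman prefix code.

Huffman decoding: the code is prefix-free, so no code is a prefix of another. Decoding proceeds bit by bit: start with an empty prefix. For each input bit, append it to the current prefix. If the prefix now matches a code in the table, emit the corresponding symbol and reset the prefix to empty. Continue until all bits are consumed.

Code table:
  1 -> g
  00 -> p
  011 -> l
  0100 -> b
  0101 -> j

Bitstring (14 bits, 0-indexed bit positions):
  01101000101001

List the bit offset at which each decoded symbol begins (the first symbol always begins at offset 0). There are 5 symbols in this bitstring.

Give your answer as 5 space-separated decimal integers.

Answer: 0 3 7 11 13

Derivation:
Bit 0: prefix='0' (no match yet)
Bit 1: prefix='01' (no match yet)
Bit 2: prefix='011' -> emit 'l', reset
Bit 3: prefix='0' (no match yet)
Bit 4: prefix='01' (no match yet)
Bit 5: prefix='010' (no match yet)
Bit 6: prefix='0100' -> emit 'b', reset
Bit 7: prefix='0' (no match yet)
Bit 8: prefix='01' (no match yet)
Bit 9: prefix='010' (no match yet)
Bit 10: prefix='0101' -> emit 'j', reset
Bit 11: prefix='0' (no match yet)
Bit 12: prefix='00' -> emit 'p', reset
Bit 13: prefix='1' -> emit 'g', reset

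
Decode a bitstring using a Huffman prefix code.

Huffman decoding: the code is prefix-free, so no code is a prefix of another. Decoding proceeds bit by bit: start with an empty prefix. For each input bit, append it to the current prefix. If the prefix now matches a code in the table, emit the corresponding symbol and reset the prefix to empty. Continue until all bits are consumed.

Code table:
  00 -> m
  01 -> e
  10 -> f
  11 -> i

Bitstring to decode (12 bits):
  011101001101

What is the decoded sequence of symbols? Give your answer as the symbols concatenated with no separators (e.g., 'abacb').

Bit 0: prefix='0' (no match yet)
Bit 1: prefix='01' -> emit 'e', reset
Bit 2: prefix='1' (no match yet)
Bit 3: prefix='11' -> emit 'i', reset
Bit 4: prefix='0' (no match yet)
Bit 5: prefix='01' -> emit 'e', reset
Bit 6: prefix='0' (no match yet)
Bit 7: prefix='00' -> emit 'm', reset
Bit 8: prefix='1' (no match yet)
Bit 9: prefix='11' -> emit 'i', reset
Bit 10: prefix='0' (no match yet)
Bit 11: prefix='01' -> emit 'e', reset

Answer: eiemie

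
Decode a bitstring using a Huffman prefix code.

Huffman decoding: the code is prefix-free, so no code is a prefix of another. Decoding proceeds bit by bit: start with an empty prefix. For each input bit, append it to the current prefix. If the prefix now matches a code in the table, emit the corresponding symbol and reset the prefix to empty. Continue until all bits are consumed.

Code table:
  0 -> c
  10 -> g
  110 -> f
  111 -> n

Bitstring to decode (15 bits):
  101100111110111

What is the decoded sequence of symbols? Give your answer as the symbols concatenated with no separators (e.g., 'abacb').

Answer: gfcnfn

Derivation:
Bit 0: prefix='1' (no match yet)
Bit 1: prefix='10' -> emit 'g', reset
Bit 2: prefix='1' (no match yet)
Bit 3: prefix='11' (no match yet)
Bit 4: prefix='110' -> emit 'f', reset
Bit 5: prefix='0' -> emit 'c', reset
Bit 6: prefix='1' (no match yet)
Bit 7: prefix='11' (no match yet)
Bit 8: prefix='111' -> emit 'n', reset
Bit 9: prefix='1' (no match yet)
Bit 10: prefix='11' (no match yet)
Bit 11: prefix='110' -> emit 'f', reset
Bit 12: prefix='1' (no match yet)
Bit 13: prefix='11' (no match yet)
Bit 14: prefix='111' -> emit 'n', reset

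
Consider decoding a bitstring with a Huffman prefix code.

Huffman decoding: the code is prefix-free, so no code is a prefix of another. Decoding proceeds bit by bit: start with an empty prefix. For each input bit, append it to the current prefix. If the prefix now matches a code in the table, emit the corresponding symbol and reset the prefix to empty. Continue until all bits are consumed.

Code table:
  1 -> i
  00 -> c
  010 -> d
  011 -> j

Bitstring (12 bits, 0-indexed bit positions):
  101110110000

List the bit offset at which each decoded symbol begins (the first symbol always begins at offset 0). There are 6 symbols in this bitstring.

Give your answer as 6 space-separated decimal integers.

Answer: 0 1 4 5 8 10

Derivation:
Bit 0: prefix='1' -> emit 'i', reset
Bit 1: prefix='0' (no match yet)
Bit 2: prefix='01' (no match yet)
Bit 3: prefix='011' -> emit 'j', reset
Bit 4: prefix='1' -> emit 'i', reset
Bit 5: prefix='0' (no match yet)
Bit 6: prefix='01' (no match yet)
Bit 7: prefix='011' -> emit 'j', reset
Bit 8: prefix='0' (no match yet)
Bit 9: prefix='00' -> emit 'c', reset
Bit 10: prefix='0' (no match yet)
Bit 11: prefix='00' -> emit 'c', reset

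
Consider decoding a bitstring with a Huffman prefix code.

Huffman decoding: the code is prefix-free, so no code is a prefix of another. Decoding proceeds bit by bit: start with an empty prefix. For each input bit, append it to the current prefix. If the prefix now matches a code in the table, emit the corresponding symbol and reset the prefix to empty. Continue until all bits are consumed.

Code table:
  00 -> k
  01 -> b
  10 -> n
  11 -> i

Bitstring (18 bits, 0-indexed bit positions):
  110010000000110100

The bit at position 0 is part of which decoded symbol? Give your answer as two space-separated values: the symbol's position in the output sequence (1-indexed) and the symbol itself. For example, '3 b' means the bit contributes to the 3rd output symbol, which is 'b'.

Answer: 1 i

Derivation:
Bit 0: prefix='1' (no match yet)
Bit 1: prefix='11' -> emit 'i', reset
Bit 2: prefix='0' (no match yet)
Bit 3: prefix='00' -> emit 'k', reset
Bit 4: prefix='1' (no match yet)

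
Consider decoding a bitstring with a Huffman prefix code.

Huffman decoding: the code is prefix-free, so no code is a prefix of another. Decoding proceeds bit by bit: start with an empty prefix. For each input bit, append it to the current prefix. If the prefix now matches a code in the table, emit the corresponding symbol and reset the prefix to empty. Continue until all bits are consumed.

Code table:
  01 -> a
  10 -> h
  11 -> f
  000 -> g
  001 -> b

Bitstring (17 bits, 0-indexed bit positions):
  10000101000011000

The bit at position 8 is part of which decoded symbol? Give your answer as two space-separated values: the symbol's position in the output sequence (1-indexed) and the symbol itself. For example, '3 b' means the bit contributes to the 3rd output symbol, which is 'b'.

Bit 0: prefix='1' (no match yet)
Bit 1: prefix='10' -> emit 'h', reset
Bit 2: prefix='0' (no match yet)
Bit 3: prefix='00' (no match yet)
Bit 4: prefix='000' -> emit 'g', reset
Bit 5: prefix='1' (no match yet)
Bit 6: prefix='10' -> emit 'h', reset
Bit 7: prefix='1' (no match yet)
Bit 8: prefix='10' -> emit 'h', reset
Bit 9: prefix='0' (no match yet)
Bit 10: prefix='00' (no match yet)
Bit 11: prefix='000' -> emit 'g', reset
Bit 12: prefix='1' (no match yet)

Answer: 4 h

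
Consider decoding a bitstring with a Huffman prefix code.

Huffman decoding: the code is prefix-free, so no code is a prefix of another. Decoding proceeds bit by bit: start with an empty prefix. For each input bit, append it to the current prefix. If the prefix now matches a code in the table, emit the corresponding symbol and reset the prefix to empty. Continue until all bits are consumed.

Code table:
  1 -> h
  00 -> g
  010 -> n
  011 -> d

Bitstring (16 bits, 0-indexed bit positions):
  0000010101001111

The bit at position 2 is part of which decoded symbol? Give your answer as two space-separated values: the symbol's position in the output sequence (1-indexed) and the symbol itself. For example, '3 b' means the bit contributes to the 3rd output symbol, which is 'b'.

Bit 0: prefix='0' (no match yet)
Bit 1: prefix='00' -> emit 'g', reset
Bit 2: prefix='0' (no match yet)
Bit 3: prefix='00' -> emit 'g', reset
Bit 4: prefix='0' (no match yet)
Bit 5: prefix='01' (no match yet)
Bit 6: prefix='010' -> emit 'n', reset

Answer: 2 g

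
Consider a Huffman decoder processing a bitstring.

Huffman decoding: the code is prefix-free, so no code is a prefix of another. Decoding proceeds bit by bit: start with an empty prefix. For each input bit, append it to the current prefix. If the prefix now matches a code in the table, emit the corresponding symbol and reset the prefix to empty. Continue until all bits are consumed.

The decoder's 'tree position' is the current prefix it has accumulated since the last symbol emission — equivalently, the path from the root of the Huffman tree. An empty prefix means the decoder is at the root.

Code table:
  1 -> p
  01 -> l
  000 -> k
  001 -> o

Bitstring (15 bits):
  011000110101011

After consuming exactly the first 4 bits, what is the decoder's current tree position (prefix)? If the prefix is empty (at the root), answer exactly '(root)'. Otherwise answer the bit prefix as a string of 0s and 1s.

Bit 0: prefix='0' (no match yet)
Bit 1: prefix='01' -> emit 'l', reset
Bit 2: prefix='1' -> emit 'p', reset
Bit 3: prefix='0' (no match yet)

Answer: 0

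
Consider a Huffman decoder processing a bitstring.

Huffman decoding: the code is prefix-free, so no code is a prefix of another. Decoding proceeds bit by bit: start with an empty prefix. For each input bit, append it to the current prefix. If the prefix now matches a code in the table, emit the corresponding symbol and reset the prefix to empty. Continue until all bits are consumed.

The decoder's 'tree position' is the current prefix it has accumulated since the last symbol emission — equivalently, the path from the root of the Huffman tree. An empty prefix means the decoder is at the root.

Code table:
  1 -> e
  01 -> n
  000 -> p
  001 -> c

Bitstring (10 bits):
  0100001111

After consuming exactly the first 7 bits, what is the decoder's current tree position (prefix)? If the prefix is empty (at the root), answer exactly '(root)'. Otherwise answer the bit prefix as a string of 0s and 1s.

Bit 0: prefix='0' (no match yet)
Bit 1: prefix='01' -> emit 'n', reset
Bit 2: prefix='0' (no match yet)
Bit 3: prefix='00' (no match yet)
Bit 4: prefix='000' -> emit 'p', reset
Bit 5: prefix='0' (no match yet)
Bit 6: prefix='01' -> emit 'n', reset

Answer: (root)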